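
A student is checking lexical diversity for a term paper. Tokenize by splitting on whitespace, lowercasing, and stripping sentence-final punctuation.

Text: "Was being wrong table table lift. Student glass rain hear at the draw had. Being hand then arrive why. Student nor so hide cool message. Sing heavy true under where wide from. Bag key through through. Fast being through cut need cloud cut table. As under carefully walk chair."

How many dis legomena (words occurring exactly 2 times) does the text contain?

Frequencies: being:3, table:3, through:3, student:2, under:2, cut:2, was:1, wrong:1, lift:1, glass:1, rain:1, hear:1, at:1, the:1, draw:1, had:1, hand:1, then:1, arrive:1, why:1, … (20 more, each freq 1)
Words with frequency 2: cut, student, under

3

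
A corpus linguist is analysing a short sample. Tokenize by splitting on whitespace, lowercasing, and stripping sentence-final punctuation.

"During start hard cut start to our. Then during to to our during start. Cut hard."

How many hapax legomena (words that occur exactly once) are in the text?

Frequencies: during:3, start:3, to:3, hard:2, cut:2, our:2, then:1
Hapax (freq=1): then

1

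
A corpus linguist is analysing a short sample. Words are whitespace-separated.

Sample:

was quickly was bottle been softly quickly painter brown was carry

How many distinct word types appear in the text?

8

Distinct types: {been, bottle, brown, carry, painter, quickly, softly, was}
V = 8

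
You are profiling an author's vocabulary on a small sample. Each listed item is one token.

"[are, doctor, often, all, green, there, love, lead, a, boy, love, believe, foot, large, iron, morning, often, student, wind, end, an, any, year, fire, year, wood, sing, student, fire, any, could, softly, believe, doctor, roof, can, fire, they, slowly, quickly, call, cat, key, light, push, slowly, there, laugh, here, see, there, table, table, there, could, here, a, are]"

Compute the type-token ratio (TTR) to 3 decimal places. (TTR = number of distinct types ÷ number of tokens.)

0.690

N = 58 tokens, V = 40 types.
TTR = V / N = 40 / 58 = 0.690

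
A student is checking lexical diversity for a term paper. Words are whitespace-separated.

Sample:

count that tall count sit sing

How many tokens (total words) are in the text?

6

Tokens: count, that, tall, count, sit, sing
N = 6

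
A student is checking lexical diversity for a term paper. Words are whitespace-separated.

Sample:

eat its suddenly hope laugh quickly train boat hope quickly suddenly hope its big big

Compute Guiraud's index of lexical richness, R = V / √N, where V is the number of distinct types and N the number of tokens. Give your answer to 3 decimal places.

N = 15, V = 9.
√N = 3.872983
R = 9 / 3.872983 = 2.324

2.324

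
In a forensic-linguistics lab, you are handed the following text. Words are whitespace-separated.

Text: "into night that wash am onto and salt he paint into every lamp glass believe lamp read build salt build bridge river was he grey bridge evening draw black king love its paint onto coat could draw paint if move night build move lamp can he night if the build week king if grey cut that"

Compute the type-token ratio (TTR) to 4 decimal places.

N = 56 tokens, V = 34 types.
TTR = V / N = 34 / 56 = 0.6071

0.6071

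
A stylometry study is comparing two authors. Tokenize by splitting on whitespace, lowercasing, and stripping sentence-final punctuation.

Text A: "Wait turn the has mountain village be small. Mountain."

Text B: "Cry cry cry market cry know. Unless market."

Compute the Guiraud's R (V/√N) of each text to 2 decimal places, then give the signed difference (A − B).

A: V=8, N=9, R=2.67
B: V=4, N=8, R=1.41
Difference = 2.67 − 1.41 = 1.26

1.26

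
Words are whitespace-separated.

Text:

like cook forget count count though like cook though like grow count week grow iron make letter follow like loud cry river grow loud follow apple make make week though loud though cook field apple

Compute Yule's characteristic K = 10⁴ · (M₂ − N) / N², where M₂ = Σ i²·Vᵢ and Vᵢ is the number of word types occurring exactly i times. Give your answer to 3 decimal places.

Frequencies: like:4, though:4, cook:3, count:3, grow:3, make:3, loud:3, week:2, follow:2, apple:2, forget:1, iron:1, letter:1, cry:1, river:1, field:1
N = 35. Frequency spectrum: V_1=6, V_2=3, V_3=5, V_4=2
M₂ = 1²·6 + 2²·3 + 3²·5 + 4²·2 = 95
K = 10000 × (95 − 35) / 35² = 489.796

489.796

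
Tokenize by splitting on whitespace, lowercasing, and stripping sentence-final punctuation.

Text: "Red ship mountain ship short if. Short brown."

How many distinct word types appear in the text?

Distinct types: {brown, if, mountain, red, ship, short}
V = 6

6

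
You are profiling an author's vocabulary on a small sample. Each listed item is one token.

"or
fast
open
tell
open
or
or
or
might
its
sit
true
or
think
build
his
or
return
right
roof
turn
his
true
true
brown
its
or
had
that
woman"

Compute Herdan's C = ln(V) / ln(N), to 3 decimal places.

0.866

N = 30, V = 19.
ln(V) = 2.944439, ln(N) = 3.401197
C = 2.944439 / 3.401197 = 0.866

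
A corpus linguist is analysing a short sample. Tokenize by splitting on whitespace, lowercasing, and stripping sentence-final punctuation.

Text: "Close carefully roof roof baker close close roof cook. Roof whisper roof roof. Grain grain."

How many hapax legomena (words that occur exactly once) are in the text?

4

Frequencies: roof:6, close:3, grain:2, carefully:1, baker:1, cook:1, whisper:1
Hapax (freq=1): baker, carefully, cook, whisper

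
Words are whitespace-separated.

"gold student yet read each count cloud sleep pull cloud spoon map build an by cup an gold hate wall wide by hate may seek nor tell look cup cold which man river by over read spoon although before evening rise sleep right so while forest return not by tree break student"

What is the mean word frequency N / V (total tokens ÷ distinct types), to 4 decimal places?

1.3000

N = 52 tokens, V = 40 types.
Mean frequency = N / V = 52 / 40 = 1.3000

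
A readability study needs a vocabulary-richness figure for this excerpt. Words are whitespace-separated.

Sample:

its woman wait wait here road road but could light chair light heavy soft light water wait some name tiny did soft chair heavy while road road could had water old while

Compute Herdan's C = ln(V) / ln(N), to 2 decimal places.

N = 32, V = 19.
ln(V) = 2.944439, ln(N) = 3.465736
C = 2.944439 / 3.465736 = 0.85

0.85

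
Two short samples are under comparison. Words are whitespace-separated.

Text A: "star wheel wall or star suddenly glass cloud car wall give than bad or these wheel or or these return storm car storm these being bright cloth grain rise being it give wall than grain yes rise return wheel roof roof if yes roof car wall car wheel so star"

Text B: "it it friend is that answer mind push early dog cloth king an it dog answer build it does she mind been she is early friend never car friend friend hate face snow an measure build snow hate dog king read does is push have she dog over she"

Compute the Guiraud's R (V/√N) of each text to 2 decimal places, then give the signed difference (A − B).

-0.18

A: V=24, N=50, R=3.39
B: V=25, N=49, R=3.57
Difference = 3.39 − 3.57 = -0.18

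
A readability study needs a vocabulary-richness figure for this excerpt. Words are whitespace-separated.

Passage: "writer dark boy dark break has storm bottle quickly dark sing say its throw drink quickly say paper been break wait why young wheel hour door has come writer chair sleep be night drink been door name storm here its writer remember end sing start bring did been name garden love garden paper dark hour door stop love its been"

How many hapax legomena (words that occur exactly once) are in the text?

19

Frequencies: dark:4, been:4, writer:3, its:3, door:3, break:2, has:2, storm:2, quickly:2, sing:2, say:2, drink:2, paper:2, hour:2, name:2, garden:2, love:2, boy:1, bottle:1, throw:1, … (16 more, each freq 1)
Hapax (freq=1): be, bottle, boy, bring, chair, come, did, end, here, night, remember, sleep, start, stop, throw, wait, wheel, why, young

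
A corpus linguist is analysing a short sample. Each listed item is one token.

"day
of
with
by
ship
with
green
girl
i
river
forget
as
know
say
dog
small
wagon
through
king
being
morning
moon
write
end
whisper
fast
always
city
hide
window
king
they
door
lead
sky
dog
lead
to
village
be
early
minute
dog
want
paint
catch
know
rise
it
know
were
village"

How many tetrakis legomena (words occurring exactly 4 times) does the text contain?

0

Frequencies: know:3, dog:3, with:2, king:2, lead:2, village:2, day:1, of:1, by:1, ship:1, green:1, girl:1, i:1, river:1, forget:1, as:1, say:1, small:1, wagon:1, through:1, … (24 more, each freq 1)
Words with frequency 4: (none)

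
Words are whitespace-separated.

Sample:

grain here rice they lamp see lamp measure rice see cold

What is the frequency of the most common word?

Frequencies: rice:2, lamp:2, see:2, grain:1, here:1, they:1, measure:1, cold:1
Most common: 'rice' with frequency 2.

2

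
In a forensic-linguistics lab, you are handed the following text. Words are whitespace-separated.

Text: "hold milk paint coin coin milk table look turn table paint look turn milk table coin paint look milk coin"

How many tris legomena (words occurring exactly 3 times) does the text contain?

Frequencies: milk:4, coin:4, paint:3, table:3, look:3, turn:2, hold:1
Words with frequency 3: look, paint, table

3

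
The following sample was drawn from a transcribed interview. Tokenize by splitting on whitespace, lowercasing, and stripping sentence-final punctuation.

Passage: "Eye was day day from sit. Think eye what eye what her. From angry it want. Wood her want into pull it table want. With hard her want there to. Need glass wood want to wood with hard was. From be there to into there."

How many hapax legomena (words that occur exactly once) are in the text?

8

Frequencies: want:5, eye:3, from:3, her:3, wood:3, there:3, to:3, was:2, day:2, what:2, it:2, into:2, with:2, hard:2, sit:1, think:1, angry:1, pull:1, table:1, need:1, … (2 more, each freq 1)
Hapax (freq=1): angry, be, glass, need, pull, sit, table, think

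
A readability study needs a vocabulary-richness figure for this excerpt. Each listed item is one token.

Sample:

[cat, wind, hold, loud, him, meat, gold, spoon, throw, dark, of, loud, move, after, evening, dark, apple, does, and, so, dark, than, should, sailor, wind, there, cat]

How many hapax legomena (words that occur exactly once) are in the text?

18

Frequencies: dark:3, cat:2, wind:2, loud:2, hold:1, him:1, meat:1, gold:1, spoon:1, throw:1, of:1, move:1, after:1, evening:1, apple:1, does:1, and:1, so:1, than:1, should:1, … (2 more, each freq 1)
Hapax (freq=1): after, and, apple, does, evening, gold, him, hold, meat, move, of, sailor, should, so, spoon, than, there, throw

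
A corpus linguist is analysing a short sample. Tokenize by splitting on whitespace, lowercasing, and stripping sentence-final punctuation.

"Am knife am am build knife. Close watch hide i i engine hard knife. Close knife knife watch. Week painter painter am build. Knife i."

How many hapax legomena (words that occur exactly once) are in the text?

4

Frequencies: knife:6, am:4, i:3, build:2, close:2, watch:2, painter:2, hide:1, engine:1, hard:1, week:1
Hapax (freq=1): engine, hard, hide, week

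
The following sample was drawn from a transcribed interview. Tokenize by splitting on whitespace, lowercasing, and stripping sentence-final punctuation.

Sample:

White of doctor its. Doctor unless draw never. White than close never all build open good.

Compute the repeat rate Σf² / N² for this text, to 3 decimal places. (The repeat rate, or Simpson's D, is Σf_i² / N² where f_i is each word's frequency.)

0.086

Frequencies: white:2, doctor:2, never:2, of:1, its:1, unless:1, draw:1, than:1, close:1, all:1, build:1, open:1, good:1
Σf² = 22; N² = 256
Repeat rate = 22 / 256 = 0.086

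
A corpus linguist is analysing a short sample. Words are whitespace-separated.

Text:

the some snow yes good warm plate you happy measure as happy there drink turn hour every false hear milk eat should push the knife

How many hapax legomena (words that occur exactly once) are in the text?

Frequencies: the:2, happy:2, some:1, snow:1, yes:1, good:1, warm:1, plate:1, you:1, measure:1, as:1, there:1, drink:1, turn:1, hour:1, every:1, false:1, hear:1, milk:1, eat:1, … (3 more, each freq 1)
Hapax (freq=1): as, drink, eat, every, false, good, hear, hour, knife, measure, milk, plate, push, should, snow, some, there, turn, warm, yes, you

21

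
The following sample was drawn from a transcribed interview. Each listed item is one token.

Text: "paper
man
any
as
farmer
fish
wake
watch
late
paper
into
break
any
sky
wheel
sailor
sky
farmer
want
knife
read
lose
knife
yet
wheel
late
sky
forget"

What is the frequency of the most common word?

3

Frequencies: sky:3, paper:2, any:2, farmer:2, late:2, wheel:2, knife:2, man:1, as:1, fish:1, wake:1, watch:1, into:1, break:1, sailor:1, want:1, read:1, lose:1, yet:1, forget:1
Most common: 'sky' with frequency 3.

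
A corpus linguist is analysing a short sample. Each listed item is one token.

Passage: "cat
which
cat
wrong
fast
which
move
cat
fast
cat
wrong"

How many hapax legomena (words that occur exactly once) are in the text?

1

Frequencies: cat:4, which:2, wrong:2, fast:2, move:1
Hapax (freq=1): move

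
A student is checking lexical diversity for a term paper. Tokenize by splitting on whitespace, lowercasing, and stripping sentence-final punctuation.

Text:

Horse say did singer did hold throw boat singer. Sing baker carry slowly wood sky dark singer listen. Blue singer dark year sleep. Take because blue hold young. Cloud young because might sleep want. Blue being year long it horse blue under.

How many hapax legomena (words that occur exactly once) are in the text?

Frequencies: singer:4, blue:4, horse:2, did:2, hold:2, dark:2, year:2, sleep:2, because:2, young:2, say:1, throw:1, boat:1, sing:1, baker:1, carry:1, slowly:1, wood:1, sky:1, listen:1, … (8 more, each freq 1)
Hapax (freq=1): baker, being, boat, carry, cloud, it, listen, long, might, say, sing, sky, slowly, take, throw, under, want, wood

18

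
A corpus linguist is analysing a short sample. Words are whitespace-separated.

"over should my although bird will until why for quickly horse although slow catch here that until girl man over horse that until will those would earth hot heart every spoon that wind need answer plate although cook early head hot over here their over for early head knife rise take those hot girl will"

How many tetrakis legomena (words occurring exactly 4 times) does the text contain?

1

Frequencies: over:4, although:3, will:3, until:3, that:3, hot:3, for:2, horse:2, here:2, girl:2, those:2, early:2, head:2, should:1, my:1, bird:1, why:1, quickly:1, slow:1, catch:1, … (15 more, each freq 1)
Words with frequency 4: over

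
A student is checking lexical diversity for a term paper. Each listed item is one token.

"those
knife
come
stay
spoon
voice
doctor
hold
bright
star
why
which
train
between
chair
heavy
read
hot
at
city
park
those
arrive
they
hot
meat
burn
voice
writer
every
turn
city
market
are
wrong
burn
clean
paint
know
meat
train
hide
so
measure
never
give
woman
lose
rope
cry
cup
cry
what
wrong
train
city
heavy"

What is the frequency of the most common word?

Frequencies: train:3, city:3, those:2, voice:2, heavy:2, hot:2, meat:2, burn:2, wrong:2, cry:2, knife:1, come:1, stay:1, spoon:1, doctor:1, hold:1, bright:1, star:1, why:1, which:1, … (25 more, each freq 1)
Most common: 'train' with frequency 3.

3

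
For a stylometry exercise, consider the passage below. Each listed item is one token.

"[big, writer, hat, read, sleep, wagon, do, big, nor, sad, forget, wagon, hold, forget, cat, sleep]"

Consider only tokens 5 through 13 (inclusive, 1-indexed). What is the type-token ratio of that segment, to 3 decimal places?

Segment tokens 5–13: sleep, wagon, do, big, nor, sad, forget, wagon, hold
Segment N = 9, segment V = 8.
TTR = 8 / 9 = 0.889

0.889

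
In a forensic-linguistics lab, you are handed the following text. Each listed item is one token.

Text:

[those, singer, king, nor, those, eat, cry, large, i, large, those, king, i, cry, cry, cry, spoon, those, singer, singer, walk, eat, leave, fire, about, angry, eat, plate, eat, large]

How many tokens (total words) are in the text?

30

Tokens: those, singer, king, nor, those, eat, cry, large, i, large, those, king, i, cry, cry, cry, spoon, those, singer, singer, walk, eat, leave, fire, about, angry, eat, plate, eat, large
N = 30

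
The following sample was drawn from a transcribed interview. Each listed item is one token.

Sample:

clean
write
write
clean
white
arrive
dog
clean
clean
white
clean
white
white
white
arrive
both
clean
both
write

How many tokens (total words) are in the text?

19

Tokens: clean, write, write, clean, white, arrive, dog, clean, clean, white, clean, white, white, white, arrive, both, clean, both, write
N = 19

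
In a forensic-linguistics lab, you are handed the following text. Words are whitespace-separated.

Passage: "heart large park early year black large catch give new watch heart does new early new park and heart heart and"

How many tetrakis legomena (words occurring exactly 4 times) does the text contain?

1

Frequencies: heart:4, new:3, large:2, park:2, early:2, and:2, year:1, black:1, catch:1, give:1, watch:1, does:1
Words with frequency 4: heart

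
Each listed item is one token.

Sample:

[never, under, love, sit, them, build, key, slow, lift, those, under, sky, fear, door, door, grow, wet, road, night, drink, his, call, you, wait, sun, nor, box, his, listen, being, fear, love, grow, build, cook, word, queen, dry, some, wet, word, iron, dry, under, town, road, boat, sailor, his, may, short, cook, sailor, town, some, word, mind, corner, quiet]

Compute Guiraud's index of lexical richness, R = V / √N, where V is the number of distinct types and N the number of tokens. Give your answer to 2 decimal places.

N = 59, V = 41.
√N = 7.681146
R = 41 / 7.681146 = 5.34

5.34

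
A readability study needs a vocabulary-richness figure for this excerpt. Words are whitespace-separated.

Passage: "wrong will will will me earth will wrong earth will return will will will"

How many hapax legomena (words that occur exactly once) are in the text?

Frequencies: will:8, wrong:2, earth:2, me:1, return:1
Hapax (freq=1): me, return

2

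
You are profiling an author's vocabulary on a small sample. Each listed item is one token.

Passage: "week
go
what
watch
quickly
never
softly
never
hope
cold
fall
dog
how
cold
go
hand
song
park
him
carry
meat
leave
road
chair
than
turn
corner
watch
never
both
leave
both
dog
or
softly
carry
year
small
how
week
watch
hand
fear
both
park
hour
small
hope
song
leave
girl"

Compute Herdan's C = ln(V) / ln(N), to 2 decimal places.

N = 51, V = 31.
ln(V) = 3.433987, ln(N) = 3.931826
C = 3.433987 / 3.931826 = 0.87

0.87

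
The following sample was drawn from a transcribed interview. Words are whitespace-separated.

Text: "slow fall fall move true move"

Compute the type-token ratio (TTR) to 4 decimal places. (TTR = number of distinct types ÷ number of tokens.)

0.6667

N = 6 tokens, V = 4 types.
TTR = V / N = 4 / 6 = 0.6667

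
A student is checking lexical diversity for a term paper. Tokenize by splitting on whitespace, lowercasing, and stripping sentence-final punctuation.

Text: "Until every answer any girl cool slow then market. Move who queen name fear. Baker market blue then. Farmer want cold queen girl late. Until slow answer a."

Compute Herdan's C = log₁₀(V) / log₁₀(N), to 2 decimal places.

0.91

N = 28, V = 21.
log₁₀(V) = 1.322219, log₁₀(N) = 1.447158
C = 1.322219 / 1.447158 = 0.91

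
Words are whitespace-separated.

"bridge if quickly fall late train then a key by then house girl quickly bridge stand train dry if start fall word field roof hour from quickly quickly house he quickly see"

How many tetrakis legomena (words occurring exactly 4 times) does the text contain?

Frequencies: quickly:5, bridge:2, if:2, fall:2, train:2, then:2, house:2, late:1, a:1, key:1, by:1, girl:1, stand:1, dry:1, start:1, word:1, field:1, roof:1, hour:1, from:1, … (2 more, each freq 1)
Words with frequency 4: (none)

0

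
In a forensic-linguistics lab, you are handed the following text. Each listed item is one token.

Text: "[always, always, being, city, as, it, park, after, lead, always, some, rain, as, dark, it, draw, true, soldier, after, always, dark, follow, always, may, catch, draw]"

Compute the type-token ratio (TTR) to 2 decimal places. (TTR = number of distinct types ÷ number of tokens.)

0.65

N = 26 tokens, V = 17 types.
TTR = V / N = 17 / 26 = 0.65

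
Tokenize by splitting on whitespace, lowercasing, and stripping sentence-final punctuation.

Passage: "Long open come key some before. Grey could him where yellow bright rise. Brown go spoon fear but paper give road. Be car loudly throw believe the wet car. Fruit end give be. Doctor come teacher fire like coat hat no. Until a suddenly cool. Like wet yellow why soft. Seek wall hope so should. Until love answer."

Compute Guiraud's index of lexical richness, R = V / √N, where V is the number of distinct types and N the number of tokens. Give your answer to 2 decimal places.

6.57

N = 58, V = 50.
√N = 7.615773
R = 50 / 7.615773 = 6.57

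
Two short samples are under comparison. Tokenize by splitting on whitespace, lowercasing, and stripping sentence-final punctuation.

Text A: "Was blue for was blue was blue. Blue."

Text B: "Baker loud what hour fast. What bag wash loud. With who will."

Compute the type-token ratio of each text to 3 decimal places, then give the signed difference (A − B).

-0.458

TTR(A) = 3/8 = 0.375
TTR(B) = 10/12 = 0.833
Difference = 0.375 − 0.833 = -0.458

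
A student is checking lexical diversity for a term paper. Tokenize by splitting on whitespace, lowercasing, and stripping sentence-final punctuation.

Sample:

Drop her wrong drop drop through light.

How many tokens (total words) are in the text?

Tokens: drop, her, wrong, drop, drop, through, light
N = 7

7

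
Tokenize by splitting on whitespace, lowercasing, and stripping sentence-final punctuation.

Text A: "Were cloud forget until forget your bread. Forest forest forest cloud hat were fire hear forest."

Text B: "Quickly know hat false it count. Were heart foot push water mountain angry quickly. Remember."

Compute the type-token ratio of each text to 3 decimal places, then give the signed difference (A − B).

TTR(A) = 10/16 = 0.625
TTR(B) = 14/15 = 0.933
Difference = 0.625 − 0.933 = -0.308

-0.308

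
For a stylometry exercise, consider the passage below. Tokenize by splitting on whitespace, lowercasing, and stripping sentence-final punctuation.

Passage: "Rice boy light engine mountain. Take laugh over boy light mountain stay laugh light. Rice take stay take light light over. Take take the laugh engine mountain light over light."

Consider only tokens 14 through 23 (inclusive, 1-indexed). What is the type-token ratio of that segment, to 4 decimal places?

Segment tokens 14–23: light, rice, take, stay, take, light, light, over, take, take
Segment N = 10, segment V = 5.
TTR = 5 / 10 = 0.5000

0.5000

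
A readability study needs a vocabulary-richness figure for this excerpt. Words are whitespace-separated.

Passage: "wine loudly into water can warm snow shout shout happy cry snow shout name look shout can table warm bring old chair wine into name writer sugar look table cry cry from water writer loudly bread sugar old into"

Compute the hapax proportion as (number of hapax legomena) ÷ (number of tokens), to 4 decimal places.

Frequencies: shout:4, into:3, cry:3, wine:2, loudly:2, water:2, can:2, warm:2, snow:2, name:2, look:2, table:2, old:2, writer:2, sugar:2, happy:1, bring:1, chair:1, from:1, bread:1
Hapax count = 5; token count = 39.
Ratio = 5 / 39 = 0.1282

0.1282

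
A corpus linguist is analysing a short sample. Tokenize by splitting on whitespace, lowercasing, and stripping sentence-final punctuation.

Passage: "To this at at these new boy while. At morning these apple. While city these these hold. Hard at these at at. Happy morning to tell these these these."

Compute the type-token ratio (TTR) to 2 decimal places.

N = 29 tokens, V = 14 types.
TTR = V / N = 14 / 29 = 0.48

0.48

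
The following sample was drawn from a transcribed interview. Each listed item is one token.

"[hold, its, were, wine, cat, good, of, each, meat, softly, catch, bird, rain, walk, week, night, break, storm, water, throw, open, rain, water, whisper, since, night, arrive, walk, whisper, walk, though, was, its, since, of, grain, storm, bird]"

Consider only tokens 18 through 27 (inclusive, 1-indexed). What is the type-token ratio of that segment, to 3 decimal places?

Segment tokens 18–27: storm, water, throw, open, rain, water, whisper, since, night, arrive
Segment N = 10, segment V = 9.
TTR = 9 / 10 = 0.900

0.900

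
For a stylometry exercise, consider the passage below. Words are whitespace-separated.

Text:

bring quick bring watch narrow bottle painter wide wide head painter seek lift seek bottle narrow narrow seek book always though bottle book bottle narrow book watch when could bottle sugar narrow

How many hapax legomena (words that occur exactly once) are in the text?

Frequencies: narrow:5, bottle:5, seek:3, book:3, bring:2, watch:2, painter:2, wide:2, quick:1, head:1, lift:1, always:1, though:1, when:1, could:1, sugar:1
Hapax (freq=1): always, could, head, lift, quick, sugar, though, when

8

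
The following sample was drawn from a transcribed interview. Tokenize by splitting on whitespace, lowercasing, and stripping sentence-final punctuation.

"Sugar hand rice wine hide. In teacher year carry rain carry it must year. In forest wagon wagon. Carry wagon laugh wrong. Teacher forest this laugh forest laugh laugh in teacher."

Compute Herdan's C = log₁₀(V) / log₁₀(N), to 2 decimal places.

N = 31, V = 17.
log₁₀(V) = 1.230449, log₁₀(N) = 1.491362
C = 1.230449 / 1.491362 = 0.83

0.83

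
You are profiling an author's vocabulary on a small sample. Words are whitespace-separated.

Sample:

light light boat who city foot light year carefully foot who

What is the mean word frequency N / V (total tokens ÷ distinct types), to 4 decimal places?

N = 11 tokens, V = 7 types.
Mean frequency = N / V = 11 / 7 = 1.5714

1.5714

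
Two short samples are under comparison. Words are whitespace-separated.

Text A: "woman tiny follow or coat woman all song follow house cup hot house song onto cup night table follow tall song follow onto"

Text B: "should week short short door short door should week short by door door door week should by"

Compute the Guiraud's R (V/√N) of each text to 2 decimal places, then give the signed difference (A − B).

A: V=14, N=23, R=2.92
B: V=5, N=17, R=1.21
Difference = 2.92 − 1.21 = 1.71

1.71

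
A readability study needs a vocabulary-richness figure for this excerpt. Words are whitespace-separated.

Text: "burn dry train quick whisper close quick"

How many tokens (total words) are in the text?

Tokens: burn, dry, train, quick, whisper, close, quick
N = 7

7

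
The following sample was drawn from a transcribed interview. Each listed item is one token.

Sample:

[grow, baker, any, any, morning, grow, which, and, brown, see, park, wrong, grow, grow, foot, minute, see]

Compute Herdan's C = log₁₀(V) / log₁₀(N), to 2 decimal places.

N = 17, V = 12.
log₁₀(V) = 1.079181, log₁₀(N) = 1.230449
C = 1.079181 / 1.230449 = 0.88

0.88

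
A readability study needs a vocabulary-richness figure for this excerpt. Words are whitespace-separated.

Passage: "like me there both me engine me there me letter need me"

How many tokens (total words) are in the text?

Tokens: like, me, there, both, me, engine, me, there, me, letter, need, me
N = 12

12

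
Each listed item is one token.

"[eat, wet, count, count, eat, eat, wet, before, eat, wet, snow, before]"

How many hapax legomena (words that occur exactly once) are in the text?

Frequencies: eat:4, wet:3, count:2, before:2, snow:1
Hapax (freq=1): snow

1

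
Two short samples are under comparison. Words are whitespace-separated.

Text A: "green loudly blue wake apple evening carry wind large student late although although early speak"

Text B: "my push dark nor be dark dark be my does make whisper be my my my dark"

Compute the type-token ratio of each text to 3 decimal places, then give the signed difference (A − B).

TTR(A) = 14/15 = 0.933
TTR(B) = 8/17 = 0.471
Difference = 0.933 − 0.471 = 0.462

0.462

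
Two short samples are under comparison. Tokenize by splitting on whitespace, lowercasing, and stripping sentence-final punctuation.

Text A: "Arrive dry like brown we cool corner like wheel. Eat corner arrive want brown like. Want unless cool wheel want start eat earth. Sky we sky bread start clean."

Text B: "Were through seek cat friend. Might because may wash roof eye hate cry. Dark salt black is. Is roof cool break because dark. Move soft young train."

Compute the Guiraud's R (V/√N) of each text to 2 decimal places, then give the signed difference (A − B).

-1.46

A: V=16, N=29, R=2.97
B: V=23, N=27, R=4.43
Difference = 2.97 − 4.43 = -1.46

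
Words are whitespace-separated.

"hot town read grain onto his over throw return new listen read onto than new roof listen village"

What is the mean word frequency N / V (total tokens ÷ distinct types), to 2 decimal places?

N = 18 tokens, V = 14 types.
Mean frequency = N / V = 18 / 14 = 1.29

1.29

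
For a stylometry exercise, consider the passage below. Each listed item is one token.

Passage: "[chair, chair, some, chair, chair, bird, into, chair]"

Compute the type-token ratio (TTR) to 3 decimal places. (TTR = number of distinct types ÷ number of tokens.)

0.500

N = 8 tokens, V = 4 types.
TTR = V / N = 4 / 8 = 0.500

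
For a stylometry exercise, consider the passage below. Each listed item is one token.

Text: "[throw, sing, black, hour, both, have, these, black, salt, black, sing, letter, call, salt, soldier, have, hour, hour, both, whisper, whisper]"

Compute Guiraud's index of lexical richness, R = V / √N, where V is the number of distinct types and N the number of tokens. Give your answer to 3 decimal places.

2.619

N = 21, V = 12.
√N = 4.582576
R = 12 / 4.582576 = 2.619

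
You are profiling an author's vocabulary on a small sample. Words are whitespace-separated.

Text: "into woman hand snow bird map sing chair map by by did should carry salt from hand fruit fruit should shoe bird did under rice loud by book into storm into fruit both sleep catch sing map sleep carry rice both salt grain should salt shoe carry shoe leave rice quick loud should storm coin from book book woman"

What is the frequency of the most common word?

4

Frequencies: should:4, into:3, map:3, by:3, carry:3, salt:3, fruit:3, shoe:3, rice:3, book:3, woman:2, hand:2, bird:2, sing:2, did:2, from:2, loud:2, storm:2, both:2, sleep:2, … (8 more, each freq 1)
Most common: 'should' with frequency 4.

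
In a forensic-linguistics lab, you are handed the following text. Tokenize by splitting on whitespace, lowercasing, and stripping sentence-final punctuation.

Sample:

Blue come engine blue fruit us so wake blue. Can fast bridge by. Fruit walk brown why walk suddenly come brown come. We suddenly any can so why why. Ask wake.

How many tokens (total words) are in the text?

31

Tokens: blue, come, engine, blue, fruit, us, so, wake, blue, can, fast, bridge, by, fruit, walk, brown, why, walk, suddenly, come, brown, come, we, suddenly, any, can, so, why, why, ask, wake
N = 31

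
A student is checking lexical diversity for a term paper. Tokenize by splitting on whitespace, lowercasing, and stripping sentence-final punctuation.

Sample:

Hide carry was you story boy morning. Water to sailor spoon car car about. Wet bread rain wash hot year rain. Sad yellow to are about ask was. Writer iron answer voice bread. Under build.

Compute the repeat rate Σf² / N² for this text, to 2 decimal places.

Frequencies: was:2, to:2, car:2, about:2, bread:2, rain:2, hide:1, carry:1, you:1, story:1, boy:1, morning:1, water:1, sailor:1, spoon:1, wet:1, wash:1, hot:1, year:1, sad:1, … (9 more, each freq 1)
Σf² = 47; N² = 1225
Repeat rate = 47 / 1225 = 0.04

0.04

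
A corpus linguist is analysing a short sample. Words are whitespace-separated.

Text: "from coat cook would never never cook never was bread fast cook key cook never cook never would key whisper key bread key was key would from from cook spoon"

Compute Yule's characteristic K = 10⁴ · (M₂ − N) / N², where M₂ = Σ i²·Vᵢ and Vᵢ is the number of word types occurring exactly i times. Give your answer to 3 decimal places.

Frequencies: cook:6, never:5, key:5, from:3, would:3, was:2, bread:2, coat:1, fast:1, whisper:1, spoon:1
N = 30. Frequency spectrum: V_1=4, V_2=2, V_3=2, V_5=2, V_6=1
M₂ = 1²·4 + 2²·2 + 3²·2 + 5²·2 + 6²·1 = 116
K = 10000 × (116 − 30) / 30² = 955.556

955.556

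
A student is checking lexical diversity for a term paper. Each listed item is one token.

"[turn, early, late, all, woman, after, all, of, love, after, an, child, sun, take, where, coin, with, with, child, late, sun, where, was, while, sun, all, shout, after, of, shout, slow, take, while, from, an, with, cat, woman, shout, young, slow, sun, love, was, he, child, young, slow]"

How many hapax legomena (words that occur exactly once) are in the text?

6

Frequencies: sun:4, all:3, after:3, child:3, with:3, shout:3, slow:3, late:2, woman:2, of:2, love:2, an:2, take:2, where:2, was:2, while:2, young:2, turn:1, early:1, coin:1, … (3 more, each freq 1)
Hapax (freq=1): cat, coin, early, from, he, turn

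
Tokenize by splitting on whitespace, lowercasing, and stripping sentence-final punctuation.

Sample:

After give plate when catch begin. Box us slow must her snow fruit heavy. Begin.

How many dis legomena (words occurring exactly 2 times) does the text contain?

1

Frequencies: begin:2, after:1, give:1, plate:1, when:1, catch:1, box:1, us:1, slow:1, must:1, her:1, snow:1, fruit:1, heavy:1
Words with frequency 2: begin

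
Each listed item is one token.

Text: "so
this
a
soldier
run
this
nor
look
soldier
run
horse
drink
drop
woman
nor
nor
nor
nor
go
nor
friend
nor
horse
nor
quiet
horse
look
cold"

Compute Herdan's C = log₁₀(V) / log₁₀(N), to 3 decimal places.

N = 28, V = 15.
log₁₀(V) = 1.176091, log₁₀(N) = 1.447158
C = 1.176091 / 1.447158 = 0.813

0.813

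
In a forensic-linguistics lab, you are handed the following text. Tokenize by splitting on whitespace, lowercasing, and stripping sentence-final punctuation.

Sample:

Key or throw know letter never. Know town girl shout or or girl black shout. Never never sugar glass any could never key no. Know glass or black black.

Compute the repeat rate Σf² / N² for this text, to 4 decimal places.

0.0868

Frequencies: or:4, never:4, know:3, black:3, key:2, girl:2, shout:2, glass:2, throw:1, letter:1, town:1, sugar:1, any:1, could:1, no:1
Σf² = 73; N² = 841
Repeat rate = 73 / 841 = 0.0868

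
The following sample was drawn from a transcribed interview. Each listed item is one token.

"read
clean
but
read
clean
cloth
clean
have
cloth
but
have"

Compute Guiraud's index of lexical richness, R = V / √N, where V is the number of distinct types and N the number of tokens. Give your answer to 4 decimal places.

1.5076

N = 11, V = 5.
√N = 3.316625
R = 5 / 3.316625 = 1.5076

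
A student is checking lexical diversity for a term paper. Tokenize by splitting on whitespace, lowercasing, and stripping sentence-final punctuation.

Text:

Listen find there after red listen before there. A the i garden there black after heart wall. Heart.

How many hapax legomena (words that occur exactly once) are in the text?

Frequencies: there:3, listen:2, after:2, heart:2, find:1, red:1, before:1, a:1, the:1, i:1, garden:1, black:1, wall:1
Hapax (freq=1): a, before, black, find, garden, i, red, the, wall

9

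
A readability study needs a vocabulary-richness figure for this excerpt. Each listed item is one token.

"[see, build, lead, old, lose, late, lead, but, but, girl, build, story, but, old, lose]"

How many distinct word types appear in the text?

Distinct types: {build, but, girl, late, lead, lose, old, see, story}
V = 9

9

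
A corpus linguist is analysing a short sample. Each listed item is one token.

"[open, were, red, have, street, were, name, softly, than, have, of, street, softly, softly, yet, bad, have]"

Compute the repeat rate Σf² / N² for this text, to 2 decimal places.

0.11

Frequencies: have:3, softly:3, were:2, street:2, open:1, red:1, name:1, than:1, of:1, yet:1, bad:1
Σf² = 33; N² = 289
Repeat rate = 33 / 289 = 0.11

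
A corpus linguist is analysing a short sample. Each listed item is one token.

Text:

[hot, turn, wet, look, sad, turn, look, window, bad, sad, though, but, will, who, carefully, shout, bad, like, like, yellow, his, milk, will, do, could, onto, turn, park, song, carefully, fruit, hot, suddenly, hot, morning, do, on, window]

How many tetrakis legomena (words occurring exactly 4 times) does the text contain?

0

Frequencies: hot:3, turn:3, look:2, sad:2, window:2, bad:2, will:2, carefully:2, like:2, do:2, wet:1, though:1, but:1, who:1, shout:1, yellow:1, his:1, milk:1, could:1, onto:1, … (6 more, each freq 1)
Words with frequency 4: (none)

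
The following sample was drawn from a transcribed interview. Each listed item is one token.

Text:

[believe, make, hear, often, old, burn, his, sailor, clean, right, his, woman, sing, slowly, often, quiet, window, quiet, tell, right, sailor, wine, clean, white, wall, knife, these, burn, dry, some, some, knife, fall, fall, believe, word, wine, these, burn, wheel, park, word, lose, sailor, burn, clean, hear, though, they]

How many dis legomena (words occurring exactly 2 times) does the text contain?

12

Frequencies: burn:4, sailor:3, clean:3, believe:2, hear:2, often:2, his:2, right:2, quiet:2, wine:2, knife:2, these:2, some:2, fall:2, word:2, make:1, old:1, woman:1, sing:1, slowly:1, … (10 more, each freq 1)
Words with frequency 2: believe, fall, hear, his, knife, often, quiet, right, some, these, wine, word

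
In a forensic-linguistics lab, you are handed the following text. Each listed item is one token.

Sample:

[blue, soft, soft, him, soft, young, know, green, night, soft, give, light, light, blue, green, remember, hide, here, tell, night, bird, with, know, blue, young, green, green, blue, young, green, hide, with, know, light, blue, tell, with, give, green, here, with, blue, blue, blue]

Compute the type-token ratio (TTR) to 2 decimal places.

N = 44 tokens, V = 15 types.
TTR = V / N = 15 / 44 = 0.34

0.34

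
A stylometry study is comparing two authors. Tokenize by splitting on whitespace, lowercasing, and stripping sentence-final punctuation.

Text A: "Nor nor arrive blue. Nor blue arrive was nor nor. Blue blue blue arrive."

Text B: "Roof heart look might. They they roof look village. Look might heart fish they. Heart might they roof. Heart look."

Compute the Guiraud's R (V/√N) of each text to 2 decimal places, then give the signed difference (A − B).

-0.50

A: V=4, N=14, R=1.07
B: V=7, N=20, R=1.57
Difference = 1.07 − 1.57 = -0.50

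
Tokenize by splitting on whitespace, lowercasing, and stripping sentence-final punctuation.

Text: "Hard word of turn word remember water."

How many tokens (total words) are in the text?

7

Tokens: hard, word, of, turn, word, remember, water
N = 7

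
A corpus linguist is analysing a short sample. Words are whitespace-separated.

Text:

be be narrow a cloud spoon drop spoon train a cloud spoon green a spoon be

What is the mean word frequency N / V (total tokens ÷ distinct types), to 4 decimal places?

N = 16 tokens, V = 8 types.
Mean frequency = N / V = 16 / 8 = 2.0000

2.0000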